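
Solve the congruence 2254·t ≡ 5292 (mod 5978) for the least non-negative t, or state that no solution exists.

gcd(2254, 5978) = 98, and 98 | 5292, so solutions exist.
Divide through by 98: 23·t ≡ 54 mod 61.
23⁻¹ ≡ 8 (mod 61).
t ≡ 8·54 ≡ 5 (mod 61).
The smallest non-negative solution is t = 5.

5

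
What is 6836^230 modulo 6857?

By square-and-multiply:
6836^1 ≡ 6836 (mod 6857)
6836^2 ≡ 6836^2 = 46730896 ≡ 441 (mod 6857)
6836^4 ≡ 441^2 = 194481 ≡ 2485 (mod 6857)
6836^8 ≡ 2485^2 = 6175225 ≡ 3925 (mod 6857)
6836^16 ≡ 3925^2 = 15405625 ≡ 4803 (mod 6857)
6836^32 ≡ 4803^2 = 23068809 ≡ 1861 (mod 6857)
6836^64 ≡ 1861^2 = 3463321 ≡ 536 (mod 6857)
6836^128 ≡ 536^2 = 287296 ≡ 6159 (mod 6857)
6836^230 = 6836^128 · 6836^64 · 6836^32 · 6836^4 · 6836^2 ≡ 6159 · 536 · 1861 · 2485 · 441 (mod 6857).
Accumulate the product:
6159 · 536 = 3301224 ≡ 3007
3007 · 1861 = 5596027 ≡ 715
715 · 2485 = 1776775 ≡ 812
812 · 441 = 358092 ≡ 1528

1528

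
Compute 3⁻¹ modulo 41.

Apply the Euclidean algorithm and back-substitute:
41 = 13×3 + 2
3 = 1×2 + 1
2 = 2×1 + 0
gcd(3, 41) = 1, so the inverse exists.
Back-substitute for 1:
1 = 1×3 − 1×2
  = −1×41 + 14×3
So 3⁻¹ ≡ 14 (mod 41).

14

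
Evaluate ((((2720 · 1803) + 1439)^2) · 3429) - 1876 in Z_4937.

985

2720 · 1803 = 4904160 ≡ 1719 (mod 4937)
1719 + 1439 = 3158
(3158)^2 ≡ 224 (mod 4937)
224 · 3429 = 768096 ≡ 2861 (mod 4937)
2861 - 1876 = 985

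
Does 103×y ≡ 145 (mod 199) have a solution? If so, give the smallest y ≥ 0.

gcd(103, 199) = 1, so a unique solution mod 199 exists.
103⁻¹ ≡ 114 (mod 199).
y ≡ 114×145 ≡ 13 (mod 199).

13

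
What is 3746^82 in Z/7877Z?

3906

3746^1 ≡ 3746 (mod 7877)
3746^2 ≡ 3746^2 = 14032516 ≡ 3579 (mod 7877)
3746^4 ≡ 3579^2 = 12809241 ≡ 1239 (mod 7877)
3746^8 ≡ 1239^2 = 1535121 ≡ 6983 (mod 7877)
3746^16 ≡ 6983^2 = 48762289 ≡ 3659 (mod 7877)
3746^32 ≡ 3659^2 = 13388281 ≡ 5258 (mod 7877)
3746^64 ≡ 5258^2 = 27646564 ≡ 6171 (mod 7877)
3746^82 = 3746^64 × 3746^16 × 3746^2 ≡ 6171 × 3659 × 3579 (mod 7877).
Accumulate the product:
6171 × 3659 = 22579689 ≡ 4207
4207 × 3579 = 15056853 ≡ 3906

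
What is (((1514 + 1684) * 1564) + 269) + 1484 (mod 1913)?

1514 + 1684 = 3198 ≡ 1285 (mod 1913)
1285 * 1564 = 2009740 ≡ 1090 (mod 1913)
1090 + 269 = 1359
1359 + 1484 = 2843 ≡ 930 (mod 1913)

930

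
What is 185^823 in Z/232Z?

185^1 ≡ 185 (mod 232)
185^2 ≡ 185^2 = 34225 ≡ 121 (mod 232)
185^4 ≡ 121^2 = 14641 ≡ 25 (mod 232)
185^8 ≡ 25^2 = 625 ≡ 161 (mod 232)
185^16 ≡ 161^2 = 25921 ≡ 169 (mod 232)
185^32 ≡ 169^2 = 28561 ≡ 25 (mod 232)
185^64 ≡ 25^2 = 625 ≡ 161 (mod 232)
185^128 ≡ 161^2 = 25921 ≡ 169 (mod 232)
185^256 ≡ 169^2 = 28561 ≡ 25 (mod 232)
185^512 ≡ 25^2 = 625 ≡ 161 (mod 232)
185^823 = 185^512 * 185^256 * 185^32 * 185^16 * 185^4 * 185^2 * 185^1 ≡ 161 * 25 * 25 * 169 * 25 * 121 * 185 (mod 232).
Accumulate the product:
161 * 25 = 4025 ≡ 81
81 * 25 = 2025 ≡ 169
169 * 169 = 28561 ≡ 25
25 * 25 = 625 ≡ 161
161 * 121 = 19481 ≡ 225
225 * 185 = 41625 ≡ 97

97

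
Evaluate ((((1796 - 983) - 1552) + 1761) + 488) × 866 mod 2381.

1796 - 983 = 813
813 - 1552 = -739 ≡ 1642 (mod 2381)
1642 + 1761 = 3403 ≡ 1022 (mod 2381)
1022 + 488 = 1510
1510 × 866 = 1307660 ≡ 491 (mod 2381)

491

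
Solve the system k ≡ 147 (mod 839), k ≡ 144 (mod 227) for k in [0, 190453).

839⁻¹ mod 227: 839*125 ≡ 1 (mod 227), so 839⁻¹ ≡ 125.
k = 147 + 839*((144 − 147)*125 mod 227) = 147 + 839*79 = 66428.

66428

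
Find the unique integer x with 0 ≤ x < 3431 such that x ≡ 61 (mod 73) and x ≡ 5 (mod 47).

73⁻¹ mod 47: 73·38 ≡ 1 (mod 47), so 73⁻¹ ≡ 38.
x = 61 + 73·((5 − 61)·38 mod 47) = 61 + 73·34 = 2543.
Check: 2543 mod 73 = 61, 2543 mod 47 = 5. ✓

2543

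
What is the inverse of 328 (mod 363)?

Run the extended Euclidean algorithm:
363 = 1·328 + 35
328 = 9·35 + 13
35 = 2·13 + 9
13 = 1·9 + 4
9 = 2·4 + 1
4 = 4·1 + 0
gcd(328, 363) = 1, so the inverse exists.
Back-substitute for 1:
1 = 1·9 − 2·4
  = −2·13 + 3·9
  = 3·35 − 8·13
  = −8·328 + 75·35
  = 75·363 − 83·328
So 328⁻¹ ≡ −83 ≡ 280 (mod 363).

280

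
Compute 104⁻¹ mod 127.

127 = 1·104 + 23
104 = 4·23 + 12
23 = 1·12 + 11
12 = 1·11 + 1
11 = 11·1 + 0
gcd(104, 127) = 1, so the inverse exists.
Bézout: 1 = −9·127 + 11·104.
So 104⁻¹ ≡ 11 (mod 127).

11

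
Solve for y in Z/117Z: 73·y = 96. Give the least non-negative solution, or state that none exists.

gcd(73, 117) = 1, so a unique solution mod 117 exists.
73⁻¹ ≡ 109 (mod 117).
y ≡ 109·96 ≡ 51 (mod 117).

51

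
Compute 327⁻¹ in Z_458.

Apply the Euclidean algorithm and back-substitute:
458 = 1×327 + 131
327 = 2×131 + 65
131 = 2×65 + 1
65 = 65×1 + 0
gcd(327, 458) = 1, so the inverse exists.
Bézout: 1 = 5×458 − 7×327.
So 327⁻¹ ≡ −7 ≡ 451 (mod 458).

451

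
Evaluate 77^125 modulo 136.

93

77^1 ≡ 77 (mod 136)
77^2 ≡ 77^2 = 5929 ≡ 81 (mod 136)
77^4 ≡ 81^2 = 6561 ≡ 33 (mod 136)
77^8 ≡ 33^2 = 1089 ≡ 1 (mod 136)
77^16 ≡ 1^2 = 1 (mod 136)
77^32 ≡ 1^2 = 1 (mod 136)
77^64 ≡ 1^2 = 1 (mod 136)
77^125 = 77^64 * 77^32 * 77^16 * 77^8 * 77^4 * 77^1 ≡ 1 * 1 * 1 * 1 * 33 * 77 (mod 136).
Accumulate the product:
1 * 1 = 1
1 * 1 = 1
1 * 1 = 1
1 * 33 = 33
33 * 77 = 2541 ≡ 93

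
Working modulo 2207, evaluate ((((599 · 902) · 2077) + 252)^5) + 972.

2196

599 · 902 = 540298 ≡ 1790 (mod 2207)
1790 · 2077 = 3717830 ≡ 1242 (mod 2207)
1242 + 252 = 1494
(1494)^5 ≡ 1224 (mod 2207)
1224 + 972 = 2196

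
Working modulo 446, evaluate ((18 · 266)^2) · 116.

218

18 · 266 = 4788 ≡ 328 (mod 446)
(328)^2 ≡ 98 (mod 446)
98 · 116 = 11368 ≡ 218 (mod 446)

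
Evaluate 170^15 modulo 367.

170^1 ≡ 170 (mod 367)
170^2 ≡ 170^2 = 28900 ≡ 274 (mod 367)
170^4 ≡ 274^2 = 75076 ≡ 208 (mod 367)
170^8 ≡ 208^2 = 43264 ≡ 325 (mod 367)
170^15 = 170^8 × 170^4 × 170^2 × 170^1 ≡ 325 × 208 × 274 × 170 (mod 367).
Accumulate the product:
325 × 208 = 67600 ≡ 72
72 × 274 = 19728 ≡ 277
277 × 170 = 47090 ≡ 114

114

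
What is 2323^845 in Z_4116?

845 in binary is 1101001101, i.e. 845 = 512 + 256 + 64 + 8 + 4 + 1.
2323^1 ≡ 2323 (mod 4116)
2323^2 ≡ 2323^2 = 5396329 ≡ 253 (mod 4116)
2323^4 ≡ 253^2 = 64009 ≡ 2269 (mod 4116)
2323^8 ≡ 2269^2 = 5148361 ≡ 3361 (mod 4116)
2323^16 ≡ 3361^2 = 11296321 ≡ 2017 (mod 4116)
2323^32 ≡ 2017^2 = 4068289 ≡ 1681 (mod 4116)
2323^64 ≡ 1681^2 = 2825761 ≡ 2185 (mod 4116)
2323^128 ≡ 2185^2 = 4774225 ≡ 3781 (mod 4116)
2323^256 ≡ 3781^2 = 14295961 ≡ 1093 (mod 4116)
2323^512 ≡ 1093^2 = 1194649 ≡ 1009 (mod 4116)
2323^845 = 2323^512 × 2323^256 × 2323^64 × 2323^8 × 2323^4 × 2323^1 ≡ 1009 × 1093 × 2185 × 3361 × 2269 × 2323 (mod 4116).
Accumulate the product:
1009 × 1093 = 1102837 ≡ 3865
3865 × 2185 = 8445025 ≡ 3109
3109 × 3361 = 10449349 ≡ 2941
2941 × 2269 = 6673129 ≡ 1093
1093 × 2323 = 2539039 ≡ 3583

3583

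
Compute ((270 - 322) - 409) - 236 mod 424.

151

270 - 322 = -52 ≡ 372 (mod 424)
372 - 409 = -37 ≡ 387 (mod 424)
387 - 236 = 151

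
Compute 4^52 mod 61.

Using repeated squaring:
52 in binary is 110100, i.e. 52 = 32 + 16 + 4.
4^1 ≡ 4 (mod 61)
4^2 ≡ 4^2 = 16 (mod 61)
4^4 ≡ 16^2 = 256 ≡ 12 (mod 61)
4^8 ≡ 12^2 = 144 ≡ 22 (mod 61)
4^16 ≡ 22^2 = 484 ≡ 57 (mod 61)
4^32 ≡ 57^2 = 3249 ≡ 16 (mod 61)
4^52 = 4^32 · 4^16 · 4^4 ≡ 16 · 57 · 12 (mod 61).
Accumulate the product:
16 · 57 = 912 ≡ 58
58 · 12 = 696 ≡ 25

25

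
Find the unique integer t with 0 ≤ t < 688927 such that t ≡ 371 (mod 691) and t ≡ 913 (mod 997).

691⁻¹ mod 997: 691·101 ≡ 1 (mod 997), so 691⁻¹ ≡ 101.
t = 371 + 691·((913 − 371)·101 mod 997) = 371 + 691·904 = 625035.

625035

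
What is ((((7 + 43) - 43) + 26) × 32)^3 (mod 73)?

30

7 + 43 = 50
50 - 43 = 7
7 + 26 = 33
33 × 32 = 1056 ≡ 34 (mod 73)
(34)^3 ≡ 30 (mod 73)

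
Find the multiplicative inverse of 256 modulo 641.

318

By the extended Euclidean algorithm:
641 = 2·256 + 129
256 = 1·129 + 127
129 = 1·127 + 2
127 = 63·2 + 1
2 = 2·1 + 0
gcd(256, 641) = 1, so the inverse exists.
Bézout: 1 = −127·641 + 318·256.
So 256⁻¹ ≡ 318 (mod 641).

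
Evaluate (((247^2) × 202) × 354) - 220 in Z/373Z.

226

(247)^2 ≡ 210 (mod 373)
210 × 202 = 42420 ≡ 271 (mod 373)
271 × 354 = 95934 ≡ 73 (mod 373)
73 - 220 = -147 ≡ 226 (mod 373)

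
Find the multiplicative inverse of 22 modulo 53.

41

53 = 2*22 + 9
22 = 2*9 + 4
9 = 2*4 + 1
4 = 4*1 + 0
gcd(22, 53) = 1, so the inverse exists.
Bézout: 1 = 5*53 − 12*22.
So 22⁻¹ ≡ −12 ≡ 41 (mod 53).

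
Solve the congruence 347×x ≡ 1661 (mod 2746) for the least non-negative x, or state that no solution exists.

1999

gcd(347, 2746) = 1, so a unique solution mod 2746 exists.
347⁻¹ ≡ 641 (mod 2746).
x ≡ 641×1661 ≡ 1999 (mod 2746).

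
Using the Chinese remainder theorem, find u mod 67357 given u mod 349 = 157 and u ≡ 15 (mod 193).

349⁻¹ mod 193: 349·73 ≡ 1 (mod 193), so 349⁻¹ ≡ 73.
u = 157 + 349·((15 − 157)·73 mod 193) = 157 + 349·56 = 19701.
Check: 19701 mod 349 = 157, 19701 mod 193 = 15. ✓

19701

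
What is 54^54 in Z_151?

54^1 ≡ 54 (mod 151)
54^2 ≡ 54^2 = 2916 ≡ 47 (mod 151)
54^4 ≡ 47^2 = 2209 ≡ 95 (mod 151)
54^8 ≡ 95^2 = 9025 ≡ 116 (mod 151)
54^16 ≡ 116^2 = 13456 ≡ 17 (mod 151)
54^32 ≡ 17^2 = 289 ≡ 138 (mod 151)
54^54 = 54^32 · 54^16 · 54^4 · 54^2 ≡ 138 · 17 · 95 · 47 (mod 151).
Accumulate the product:
138 · 17 = 2346 ≡ 81
81 · 95 = 7695 ≡ 145
145 · 47 = 6815 ≡ 20

20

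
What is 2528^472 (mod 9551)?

472 in binary is 111011000, i.e. 472 = 256 + 128 + 64 + 16 + 8.
2528^1 ≡ 2528 (mod 9551)
2528^2 ≡ 2528^2 = 6390784 ≡ 1165 (mod 9551)
2528^4 ≡ 1165^2 = 1357225 ≡ 983 (mod 9551)
2528^8 ≡ 983^2 = 966289 ≡ 1638 (mod 9551)
2528^16 ≡ 1638^2 = 2683044 ≡ 8764 (mod 9551)
2528^32 ≡ 8764^2 = 76807696 ≡ 8105 (mod 9551)
2528^64 ≡ 8105^2 = 65691025 ≡ 8798 (mod 9551)
2528^128 ≡ 8798^2 = 77404804 ≡ 3500 (mod 9551)
2528^256 ≡ 3500^2 = 12250000 ≡ 5618 (mod 9551)
2528^472 = 2528^256 * 2528^128 * 2528^64 * 2528^16 * 2528^8 ≡ 5618 * 3500 * 8798 * 8764 * 1638 (mod 9551).
Accumulate the product:
5618 * 3500 = 19663000 ≡ 7042
7042 * 8798 = 61955516 ≡ 7730
7730 * 8764 = 67745720 ≡ 477
477 * 1638 = 781326 ≡ 7695

7695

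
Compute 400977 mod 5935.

400977 = 67·5935 + 3332, so 400977 ≡ 3332 (mod 5935).

3332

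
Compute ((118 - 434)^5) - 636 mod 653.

453

118 - 434 = -316 ≡ 337 (mod 653)
(337)^5 ≡ 436 (mod 653)
436 - 636 = -200 ≡ 453 (mod 653)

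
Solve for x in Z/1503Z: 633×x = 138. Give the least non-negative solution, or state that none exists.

373

gcd(633, 1503) = 3, and 3 | 138, so solutions exist.
Divide through by 3: 211×x = 46 (mod 501).
211⁻¹ ≡ 19 (mod 501).
x ≡ 19×46 ≡ 373 (mod 501).
The smallest non-negative solution is x = 373.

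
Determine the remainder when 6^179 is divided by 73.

Using repeated squaring:
179 in binary is 10110011, i.e. 179 = 128 + 32 + 16 + 2 + 1.
6^1 ≡ 6 (mod 73)
6^2 ≡ 6^2 = 36 (mod 73)
6^4 ≡ 36^2 = 1296 ≡ 55 (mod 73)
6^8 ≡ 55^2 = 3025 ≡ 32 (mod 73)
6^16 ≡ 32^2 = 1024 ≡ 2 (mod 73)
6^32 ≡ 2^2 = 4 (mod 73)
6^64 ≡ 4^2 = 16 (mod 73)
6^128 ≡ 16^2 = 256 ≡ 37 (mod 73)
6^179 = 6^128 × 6^32 × 6^16 × 6^2 × 6^1 ≡ 37 × 4 × 2 × 36 × 6 (mod 73).
Accumulate the product:
37 × 4 = 148 ≡ 2
2 × 2 = 4
4 × 36 = 144 ≡ 71
71 × 6 = 426 ≡ 61

61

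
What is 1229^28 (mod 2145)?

841

Compute successive squares:
28 in binary is 11100, i.e. 28 = 16 + 8 + 4.
1229^1 ≡ 1229 (mod 2145)
1229^2 ≡ 1229^2 = 1510441 ≡ 361 (mod 2145)
1229^4 ≡ 361^2 = 130321 ≡ 1621 (mod 2145)
1229^8 ≡ 1621^2 = 2627641 ≡ 16 (mod 2145)
1229^16 ≡ 16^2 = 256 (mod 2145)
1229^28 = 1229^16 × 1229^8 × 1229^4 ≡ 256 × 16 × 1621 (mod 2145).
Accumulate the product:
256 × 16 = 4096 ≡ 1951
1951 × 1621 = 3162571 ≡ 841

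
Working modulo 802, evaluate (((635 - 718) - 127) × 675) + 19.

223

635 - 718 = -83 ≡ 719 (mod 802)
719 - 127 = 592
592 × 675 = 399600 ≡ 204 (mod 802)
204 + 19 = 223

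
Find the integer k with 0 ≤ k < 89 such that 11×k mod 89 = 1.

Apply the Euclidean algorithm and back-substitute:
89 = 8·11 + 1
11 = 11·1 + 0
gcd(11, 89) = 1, so the inverse exists.
Back-substitute for 1:
1 = 1·89 − 8·11
So 11⁻¹ ≡ −8 ≡ 81 (mod 89).

81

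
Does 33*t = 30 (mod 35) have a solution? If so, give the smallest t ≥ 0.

gcd(33, 35) = 1, so a unique solution mod 35 exists.
33⁻¹ ≡ 17 (mod 35).
t ≡ 17*30 ≡ 20 (mod 35).

20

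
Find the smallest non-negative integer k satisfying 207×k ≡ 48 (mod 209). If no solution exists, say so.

gcd(207, 209) = 1, so a unique solution mod 209 exists.
207⁻¹ ≡ 104 (mod 209).
k ≡ 104×48 ≡ 185 (mod 209).

185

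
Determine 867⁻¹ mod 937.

174

By the extended Euclidean algorithm:
937 = 1*867 + 70
867 = 12*70 + 27
70 = 2*27 + 16
27 = 1*16 + 11
16 = 1*11 + 5
11 = 2*5 + 1
5 = 5*1 + 0
gcd(867, 937) = 1, so the inverse exists.
Back-substitute for 1:
1 = 1*11 − 2*5
  = −2*16 + 3*11
  = 3*27 − 5*16
  = −5*70 + 13*27
  = 13*867 − 161*70
  = −161*937 + 174*867
So 867⁻¹ ≡ 174 (mod 937).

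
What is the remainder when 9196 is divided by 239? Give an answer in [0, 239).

114

9196 = 38*239 + 114, so 9196 ≡ 114 (mod 239).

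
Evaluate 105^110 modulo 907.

105^1 ≡ 105 (mod 907)
105^2 ≡ 105^2 = 11025 ≡ 141 (mod 907)
105^4 ≡ 141^2 = 19881 ≡ 834 (mod 907)
105^8 ≡ 834^2 = 695556 ≡ 794 (mod 907)
105^16 ≡ 794^2 = 630436 ≡ 71 (mod 907)
105^32 ≡ 71^2 = 5041 ≡ 506 (mod 907)
105^64 ≡ 506^2 = 256036 ≡ 262 (mod 907)
105^110 = 105^64 × 105^32 × 105^8 × 105^4 × 105^2 ≡ 262 × 506 × 794 × 834 × 141 (mod 907).
Accumulate the product:
262 × 506 = 132572 ≡ 150
150 × 794 = 119100 ≡ 283
283 × 834 = 236022 ≡ 202
202 × 141 = 28482 ≡ 365

365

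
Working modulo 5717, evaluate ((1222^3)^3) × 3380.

4917

(1222)^3 ≡ 969 (mod 5717)
(969)^3 ≡ 4093 (mod 5717)
4093 × 3380 = 13834340 ≡ 4917 (mod 5717)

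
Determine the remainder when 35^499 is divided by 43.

499 in binary is 111110011, i.e. 499 = 256 + 128 + 64 + 32 + 16 + 2 + 1.
35^1 ≡ 35 (mod 43)
35^2 ≡ 35^2 = 1225 ≡ 21 (mod 43)
35^4 ≡ 21^2 = 441 ≡ 11 (mod 43)
35^8 ≡ 11^2 = 121 ≡ 35 (mod 43)
35^16 ≡ 35^2 = 1225 ≡ 21 (mod 43)
35^32 ≡ 21^2 = 441 ≡ 11 (mod 43)
35^64 ≡ 11^2 = 121 ≡ 35 (mod 43)
35^128 ≡ 35^2 = 1225 ≡ 21 (mod 43)
35^256 ≡ 21^2 = 441 ≡ 11 (mod 43)
35^499 = 35^256 * 35^128 * 35^64 * 35^32 * 35^16 * 35^2 * 35^1 ≡ 11 * 21 * 35 * 11 * 21 * 21 * 35 (mod 43).
Accumulate the product:
11 * 21 = 231 ≡ 16
16 * 35 = 560 ≡ 1
1 * 11 = 11
11 * 21 = 231 ≡ 16
16 * 21 = 336 ≡ 35
35 * 35 = 1225 ≡ 21

21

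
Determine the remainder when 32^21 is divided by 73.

21 in binary is 10101, i.e. 21 = 16 + 4 + 1.
32^1 ≡ 32 (mod 73)
32^2 ≡ 32^2 = 1024 ≡ 2 (mod 73)
32^4 ≡ 2^2 = 4 (mod 73)
32^8 ≡ 4^2 = 16 (mod 73)
32^16 ≡ 16^2 = 256 ≡ 37 (mod 73)
32^21 = 32^16 * 32^4 * 32^1 ≡ 37 * 4 * 32 (mod 73).
Accumulate the product:
37 * 4 = 148 ≡ 2
2 * 32 = 64

64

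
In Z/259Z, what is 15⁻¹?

Run the extended Euclidean algorithm:
259 = 17*15 + 4
15 = 3*4 + 3
4 = 1*3 + 1
3 = 3*1 + 0
gcd(15, 259) = 1, so the inverse exists.
Back-substitute for 1:
1 = 1*4 − 1*3
  = −1*15 + 4*4
  = 4*259 − 69*15
So 15⁻¹ ≡ −69 ≡ 190 (mod 259).

190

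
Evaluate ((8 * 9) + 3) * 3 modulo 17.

8 * 9 = 72 ≡ 4 (mod 17)
4 + 3 = 7
7 * 3 = 21 ≡ 4 (mod 17)

4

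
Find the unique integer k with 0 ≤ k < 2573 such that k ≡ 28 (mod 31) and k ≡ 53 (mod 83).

31⁻¹ mod 83: 31*75 ≡ 1 (mod 83), so 31⁻¹ ≡ 75.
k = 28 + 31*((53 − 28)*75 mod 83) = 28 + 31*49 = 1547.

1547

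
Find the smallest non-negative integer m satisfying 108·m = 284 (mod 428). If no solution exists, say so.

gcd(108, 428) = 4, and 4 | 284, so solutions exist.
Divide through by 4: 27·m mod 107 = 71.
27⁻¹ ≡ 4 (mod 107).
m ≡ 4·71 ≡ 70 (mod 107).
The smallest non-negative solution is m = 70.

70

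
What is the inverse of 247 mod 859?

859 = 3×247 + 118
247 = 2×118 + 11
118 = 10×11 + 8
11 = 1×8 + 3
8 = 2×3 + 2
3 = 1×2 + 1
2 = 2×1 + 0
gcd(247, 859) = 1, so the inverse exists.
Back-substitute for 1:
1 = 1×3 − 1×2
  = −1×8 + 3×3
  = 3×11 − 4×8
  = −4×118 + 43×11
  = 43×247 − 90×118
  = −90×859 + 313×247
So 247⁻¹ ≡ 313 (mod 859).

313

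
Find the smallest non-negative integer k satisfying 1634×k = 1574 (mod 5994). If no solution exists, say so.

1582

gcd(1634, 5994) = 2, and 2 | 1574, so solutions exist.
Divide through by 2: 817×k ≡ 787 mod 2997.
817⁻¹ ≡ 2245 (mod 2997).
k ≡ 2245×787 ≡ 1582 (mod 2997).
The smallest non-negative solution is k = 1582.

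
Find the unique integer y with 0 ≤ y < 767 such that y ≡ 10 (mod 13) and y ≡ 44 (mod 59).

634

13⁻¹ mod 59: 13×50 ≡ 1 (mod 59), so 13⁻¹ ≡ 50.
y = 10 + 13×((44 − 10)×50 mod 59) = 10 + 13×48 = 634.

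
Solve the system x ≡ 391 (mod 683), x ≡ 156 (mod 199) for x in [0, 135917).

47518

683⁻¹ mod 199: 683×81 ≡ 1 (mod 199), so 683⁻¹ ≡ 81.
x = 391 + 683×((156 − 391)×81 mod 199) = 391 + 683×69 = 47518.
Check: 47518 mod 683 = 391, 47518 mod 199 = 156. ✓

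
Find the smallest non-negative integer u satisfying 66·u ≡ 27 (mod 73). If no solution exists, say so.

gcd(66, 73) = 1, so a unique solution mod 73 exists.
66⁻¹ ≡ 52 (mod 73).
u ≡ 52·27 ≡ 17 (mod 73).

17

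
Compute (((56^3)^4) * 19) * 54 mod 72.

(56)^3 ≡ 8 (mod 72)
(8)^4 ≡ 64 (mod 72)
64 * 19 = 1216 ≡ 64 (mod 72)
64 * 54 = 3456 ≡ 0 (mod 72)

0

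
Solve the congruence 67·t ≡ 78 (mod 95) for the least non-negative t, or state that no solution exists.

4

gcd(67, 95) = 1, so a unique solution mod 95 exists.
67⁻¹ ≡ 78 (mod 95).
t ≡ 78·78 ≡ 4 (mod 95).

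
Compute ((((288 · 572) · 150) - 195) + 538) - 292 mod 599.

288 · 572 = 164736 ≡ 11 (mod 599)
11 · 150 = 1650 ≡ 452 (mod 599)
452 - 195 = 257
257 + 538 = 795 ≡ 196 (mod 599)
196 - 292 = -96 ≡ 503 (mod 599)

503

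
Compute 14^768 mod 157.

14^1 ≡ 14 (mod 157)
14^2 ≡ 14^2 = 196 ≡ 39 (mod 157)
14^4 ≡ 39^2 = 1521 ≡ 108 (mod 157)
14^8 ≡ 108^2 = 11664 ≡ 46 (mod 157)
14^16 ≡ 46^2 = 2116 ≡ 75 (mod 157)
14^32 ≡ 75^2 = 5625 ≡ 130 (mod 157)
14^64 ≡ 130^2 = 16900 ≡ 101 (mod 157)
14^128 ≡ 101^2 = 10201 ≡ 153 (mod 157)
14^256 ≡ 153^2 = 23409 ≡ 16 (mod 157)
14^512 ≡ 16^2 = 256 ≡ 99 (mod 157)
14^768 = 14^512 · 14^256 ≡ 99 · 16 (mod 157).
99 · 16 = 1584 ≡ 14 (mod 157).

14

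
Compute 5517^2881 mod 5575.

Using repeated squaring:
2881 in binary is 101101000001, i.e. 2881 = 2048 + 512 + 256 + 64 + 1.
5517^1 ≡ 5517 (mod 5575)
5517^2 ≡ 5517^2 = 30437289 ≡ 3364 (mod 5575)
5517^4 ≡ 3364^2 = 11316496 ≡ 4821 (mod 5575)
5517^8 ≡ 4821^2 = 23242041 ≡ 5441 (mod 5575)
5517^16 ≡ 5441^2 = 29604481 ≡ 1231 (mod 5575)
5517^32 ≡ 1231^2 = 1515361 ≡ 4536 (mod 5575)
5517^64 ≡ 4536^2 = 20575296 ≡ 3546 (mod 5575)
5517^128 ≡ 3546^2 = 12574116 ≡ 2491 (mod 5575)
5517^256 ≡ 2491^2 = 6205081 ≡ 106 (mod 5575)
5517^512 ≡ 106^2 = 11236 ≡ 86 (mod 5575)
5517^1024 ≡ 86^2 = 7396 ≡ 1821 (mod 5575)
5517^2048 ≡ 1821^2 = 3316041 ≡ 4491 (mod 5575)
5517^2881 = 5517^2048 × 5517^512 × 5517^256 × 5517^64 × 5517^1 ≡ 4491 × 86 × 106 × 3546 × 5517 (mod 5575).
Accumulate the product:
4491 × 86 = 386226 ≡ 1551
1551 × 106 = 164406 ≡ 2731
2731 × 3546 = 9684126 ≡ 351
351 × 5517 = 1936467 ≡ 1942

1942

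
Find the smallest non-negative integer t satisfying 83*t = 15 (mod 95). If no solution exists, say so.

gcd(83, 95) = 1, so a unique solution mod 95 exists.
83⁻¹ ≡ 87 (mod 95).
t ≡ 87*15 ≡ 70 (mod 95).

70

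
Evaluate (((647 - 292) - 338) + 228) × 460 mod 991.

717

647 - 292 = 355
355 - 338 = 17
17 + 228 = 245
245 × 460 = 112700 ≡ 717 (mod 991)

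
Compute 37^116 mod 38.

116 in binary is 1110100, i.e. 116 = 64 + 32 + 16 + 4.
37^1 ≡ 37 (mod 38)
37^2 ≡ 37^2 = 1369 ≡ 1 (mod 38)
37^4 ≡ 1^2 = 1 (mod 38)
37^8 ≡ 1^2 = 1 (mod 38)
37^16 ≡ 1^2 = 1 (mod 38)
37^32 ≡ 1^2 = 1 (mod 38)
37^64 ≡ 1^2 = 1 (mod 38)
37^116 = 37^64 · 37^32 · 37^16 · 37^4 ≡ 1 · 1 · 1 · 1 (mod 38).
Accumulate the product:
1 · 1 = 1
1 · 1 = 1
1 · 1 = 1

1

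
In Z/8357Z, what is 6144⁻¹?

8357 = 1·6144 + 2213
6144 = 2·2213 + 1718
2213 = 1·1718 + 495
1718 = 3·495 + 233
495 = 2·233 + 29
233 = 8·29 + 1
29 = 29·1 + 0
gcd(6144, 8357) = 1, so the inverse exists.
Bézout: 1 = −211·8357 + 287·6144.
So 6144⁻¹ ≡ 287 (mod 8357).

287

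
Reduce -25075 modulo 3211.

613

-25075 = -8*3211 + 613, so -25075 ≡ 613 (mod 3211).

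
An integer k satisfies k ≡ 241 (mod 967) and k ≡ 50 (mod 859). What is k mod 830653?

36987

967⁻¹ mod 859: 967×517 ≡ 1 (mod 859), so 967⁻¹ ≡ 517.
k = 241 + 967×((50 − 241)×517 mod 859) = 241 + 967×38 = 36987.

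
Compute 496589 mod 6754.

496589 = 73·6754 + 3547, so 496589 ≡ 3547 (mod 6754).

3547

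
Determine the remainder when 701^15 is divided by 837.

Compute successive squares:
15 in binary is 1111, i.e. 15 = 8 + 4 + 2 + 1.
701^1 ≡ 701 (mod 837)
701^2 ≡ 701^2 = 491401 ≡ 82 (mod 837)
701^4 ≡ 82^2 = 6724 ≡ 28 (mod 837)
701^8 ≡ 28^2 = 784 (mod 837)
701^15 = 701^8 · 701^4 · 701^2 · 701^1 ≡ 784 · 28 · 82 · 701 (mod 837).
Accumulate the product:
784 · 28 = 21952 ≡ 190
190 · 82 = 15580 ≡ 514
514 · 701 = 360314 ≡ 404

404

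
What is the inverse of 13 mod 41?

19

41 = 3*13 + 2
13 = 6*2 + 1
2 = 2*1 + 0
gcd(13, 41) = 1, so the inverse exists.
Back-substitute for 1:
1 = 1*13 − 6*2
  = −6*41 + 19*13
So 13⁻¹ ≡ 19 (mod 41).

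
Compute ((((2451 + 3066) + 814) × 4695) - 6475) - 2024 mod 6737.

2451 + 3066 = 5517
5517 + 814 = 6331
6331 × 4695 = 29724045 ≡ 401 (mod 6737)
401 - 6475 = -6074 ≡ 663 (mod 6737)
663 - 2024 = -1361 ≡ 5376 (mod 6737)

5376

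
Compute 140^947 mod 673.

290

By square-and-multiply:
947 in binary is 1110110011, i.e. 947 = 512 + 256 + 128 + 32 + 16 + 2 + 1.
140^1 ≡ 140 (mod 673)
140^2 ≡ 140^2 = 19600 ≡ 83 (mod 673)
140^4 ≡ 83^2 = 6889 ≡ 159 (mod 673)
140^8 ≡ 159^2 = 25281 ≡ 380 (mod 673)
140^16 ≡ 380^2 = 144400 ≡ 378 (mod 673)
140^32 ≡ 378^2 = 142884 ≡ 208 (mod 673)
140^64 ≡ 208^2 = 43264 ≡ 192 (mod 673)
140^128 ≡ 192^2 = 36864 ≡ 522 (mod 673)
140^256 ≡ 522^2 = 272484 ≡ 592 (mod 673)
140^512 ≡ 592^2 = 350464 ≡ 504 (mod 673)
140^947 = 140^512 * 140^256 * 140^128 * 140^32 * 140^16 * 140^2 * 140^1 ≡ 504 * 592 * 522 * 208 * 378 * 83 * 140 (mod 673).
Accumulate the product:
504 * 592 = 298368 ≡ 229
229 * 522 = 119538 ≡ 417
417 * 208 = 86736 ≡ 592
592 * 378 = 223776 ≡ 340
340 * 83 = 28220 ≡ 627
627 * 140 = 87780 ≡ 290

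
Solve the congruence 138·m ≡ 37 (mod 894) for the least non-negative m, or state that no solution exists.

no solution

gcd(138, 894) = 6, and 6 does not divide 37.
So the congruence has no solution.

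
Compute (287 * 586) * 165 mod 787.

287 * 586 = 168182 ≡ 551 (mod 787)
551 * 165 = 90915 ≡ 410 (mod 787)

410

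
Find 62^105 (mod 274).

6

105 in binary is 1101001, i.e. 105 = 64 + 32 + 8 + 1.
62^1 ≡ 62 (mod 274)
62^2 ≡ 62^2 = 3844 ≡ 8 (mod 274)
62^4 ≡ 8^2 = 64 (mod 274)
62^8 ≡ 64^2 = 4096 ≡ 260 (mod 274)
62^16 ≡ 260^2 = 67600 ≡ 196 (mod 274)
62^32 ≡ 196^2 = 38416 ≡ 56 (mod 274)
62^64 ≡ 56^2 = 3136 ≡ 122 (mod 274)
62^105 = 62^64 * 62^32 * 62^8 * 62^1 ≡ 122 * 56 * 260 * 62 (mod 274).
Accumulate the product:
122 * 56 = 6832 ≡ 256
256 * 260 = 66560 ≡ 252
252 * 62 = 15624 ≡ 6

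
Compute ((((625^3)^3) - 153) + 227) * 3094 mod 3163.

540

(625)^3 ≡ 1307 (mod 3163)
(1307)^3 ≡ 1981 (mod 3163)
1981 - 153 = 1828
1828 + 227 = 2055
2055 * 3094 = 6358170 ≡ 540 (mod 3163)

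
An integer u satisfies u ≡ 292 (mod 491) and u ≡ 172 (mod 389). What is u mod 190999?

491⁻¹ mod 389: 491×164 ≡ 1 (mod 389), so 491⁻¹ ≡ 164.
u = 292 + 491×((172 − 292)×164 mod 389) = 292 + 491×159 = 78361.
Check: 78361 mod 491 = 292, 78361 mod 389 = 172. ✓

78361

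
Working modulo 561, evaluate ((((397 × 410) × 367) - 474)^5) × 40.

397 × 410 = 162770 ≡ 80 (mod 561)
80 × 367 = 29360 ≡ 188 (mod 561)
188 - 474 = -286 ≡ 275 (mod 561)
(275)^5 ≡ 209 (mod 561)
209 × 40 = 8360 ≡ 506 (mod 561)

506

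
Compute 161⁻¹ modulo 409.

94

Run the extended Euclidean algorithm:
409 = 2·161 + 87
161 = 1·87 + 74
87 = 1·74 + 13
74 = 5·13 + 9
13 = 1·9 + 4
9 = 2·4 + 1
4 = 4·1 + 0
gcd(161, 409) = 1, so the inverse exists.
Back-substitute for 1:
1 = 1·9 − 2·4
  = −2·13 + 3·9
  = 3·74 − 17·13
  = −17·87 + 20·74
  = 20·161 − 37·87
  = −37·409 + 94·161
So 161⁻¹ ≡ 94 (mod 409).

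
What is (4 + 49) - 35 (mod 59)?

18

4 + 49 = 53
53 - 35 = 18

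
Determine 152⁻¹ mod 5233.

241

5233 = 34·152 + 65
152 = 2·65 + 22
65 = 2·22 + 21
22 = 1·21 + 1
21 = 21·1 + 0
gcd(152, 5233) = 1, so the inverse exists.
Back-substitute for 1:
1 = 1·22 − 1·21
  = −1·65 + 3·22
  = 3·152 − 7·65
  = −7·5233 + 241·152
So 152⁻¹ ≡ 241 (mod 5233).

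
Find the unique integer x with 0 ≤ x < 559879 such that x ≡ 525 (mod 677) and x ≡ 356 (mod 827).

677⁻¹ mod 827: 677×623 ≡ 1 (mod 827), so 677⁻¹ ≡ 623.
x = 525 + 677×((356 − 525)×623 mod 827) = 525 + 677×569 = 385738.
Check: 385738 mod 677 = 525, 385738 mod 827 = 356. ✓

385738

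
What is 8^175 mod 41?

175 in binary is 10101111, i.e. 175 = 128 + 32 + 8 + 4 + 2 + 1.
8^1 ≡ 8 (mod 41)
8^2 ≡ 8^2 = 64 ≡ 23 (mod 41)
8^4 ≡ 23^2 = 529 ≡ 37 (mod 41)
8^8 ≡ 37^2 = 1369 ≡ 16 (mod 41)
8^16 ≡ 16^2 = 256 ≡ 10 (mod 41)
8^32 ≡ 10^2 = 100 ≡ 18 (mod 41)
8^64 ≡ 18^2 = 324 ≡ 37 (mod 41)
8^128 ≡ 37^2 = 1369 ≡ 16 (mod 41)
8^175 = 8^128 × 8^32 × 8^8 × 8^4 × 8^2 × 8^1 ≡ 16 × 18 × 16 × 37 × 23 × 8 (mod 41).
Accumulate the product:
16 × 18 = 288 ≡ 1
1 × 16 = 16
16 × 37 = 592 ≡ 18
18 × 23 = 414 ≡ 4
4 × 8 = 32

32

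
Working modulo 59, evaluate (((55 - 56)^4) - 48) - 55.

55 - 56 = -1 ≡ 58 (mod 59)
(58)^4 ≡ 1 (mod 59)
1 - 48 = -47 ≡ 12 (mod 59)
12 - 55 = -43 ≡ 16 (mod 59)

16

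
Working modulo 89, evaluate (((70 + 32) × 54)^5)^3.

20

70 + 32 = 102 ≡ 13 (mod 89)
13 × 54 = 702 ≡ 79 (mod 89)
(79)^5 ≡ 36 (mod 89)
(36)^3 ≡ 20 (mod 89)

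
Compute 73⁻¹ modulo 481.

Apply the Euclidean algorithm and back-substitute:
481 = 6*73 + 43
73 = 1*43 + 30
43 = 1*30 + 13
30 = 2*13 + 4
13 = 3*4 + 1
4 = 4*1 + 0
gcd(73, 481) = 1, so the inverse exists.
Bézout: 1 = 17*481 − 112*73.
So 73⁻¹ ≡ −112 ≡ 369 (mod 481).

369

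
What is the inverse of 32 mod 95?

95 = 2×32 + 31
32 = 1×31 + 1
31 = 31×1 + 0
gcd(32, 95) = 1, so the inverse exists.
Back-substitute for 1:
1 = 1×32 − 1×31
  = −1×95 + 3×32
So 32⁻¹ ≡ 3 (mod 95).

3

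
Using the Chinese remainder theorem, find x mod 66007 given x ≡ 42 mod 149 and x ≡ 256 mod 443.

149⁻¹ mod 443: 149·333 ≡ 1 (mod 443), so 149⁻¹ ≡ 333.
x = 42 + 149·((256 − 42)·333 mod 443) = 42 + 149·382 = 56960.

56960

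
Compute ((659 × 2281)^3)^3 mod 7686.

6047

659 × 2281 = 1503179 ≡ 4409 (mod 7686)
(4409)^3 ≡ 4913 (mod 7686)
(4913)^3 ≡ 6047 (mod 7686)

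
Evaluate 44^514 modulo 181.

Using repeated squaring:
44^1 ≡ 44 (mod 181)
44^2 ≡ 44^2 = 1936 ≡ 126 (mod 181)
44^4 ≡ 126^2 = 15876 ≡ 129 (mod 181)
44^8 ≡ 129^2 = 16641 ≡ 170 (mod 181)
44^16 ≡ 170^2 = 28900 ≡ 121 (mod 181)
44^32 ≡ 121^2 = 14641 ≡ 161 (mod 181)
44^64 ≡ 161^2 = 25921 ≡ 38 (mod 181)
44^128 ≡ 38^2 = 1444 ≡ 177 (mod 181)
44^256 ≡ 177^2 = 31329 ≡ 16 (mod 181)
44^512 ≡ 16^2 = 256 ≡ 75 (mod 181)
44^514 = 44^512 * 44^2 ≡ 75 * 126 (mod 181).
75 * 126 = 9450 ≡ 38 (mod 181).

38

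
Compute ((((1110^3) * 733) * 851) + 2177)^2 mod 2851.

(1110)^3 ≡ 598 (mod 2851)
598 * 733 = 438334 ≡ 2131 (mod 2851)
2131 * 851 = 1813481 ≡ 245 (mod 2851)
245 + 2177 = 2422
(2422)^2 ≡ 1577 (mod 2851)

1577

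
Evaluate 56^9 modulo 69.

9 in binary is 1001, i.e. 9 = 8 + 1.
56^1 ≡ 56 (mod 69)
56^2 ≡ 56^2 = 3136 ≡ 31 (mod 69)
56^4 ≡ 31^2 = 961 ≡ 64 (mod 69)
56^8 ≡ 64^2 = 4096 ≡ 25 (mod 69)
56^9 = 56^8 × 56^1 ≡ 25 × 56 (mod 69).
25 × 56 = 1400 ≡ 20 (mod 69).

20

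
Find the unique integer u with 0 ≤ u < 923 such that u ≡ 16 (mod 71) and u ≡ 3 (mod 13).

16

71⁻¹ mod 13: 71×11 ≡ 1 (mod 13), so 71⁻¹ ≡ 11.
u = 16 + 71×((3 − 16)×11 mod 13) = 16 + 71×0 = 16.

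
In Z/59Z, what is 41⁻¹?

By the extended Euclidean algorithm:
59 = 1·41 + 18
41 = 2·18 + 5
18 = 3·5 + 3
5 = 1·3 + 2
3 = 1·2 + 1
2 = 2·1 + 0
gcd(41, 59) = 1, so the inverse exists.
Back-substitute for 1:
1 = 1·3 − 1·2
  = −1·5 + 2·3
  = 2·18 − 7·5
  = −7·41 + 16·18
  = 16·59 − 23·41
So 41⁻¹ ≡ −23 ≡ 36 (mod 59).

36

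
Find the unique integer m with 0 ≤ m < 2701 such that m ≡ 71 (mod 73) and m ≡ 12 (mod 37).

1677

73⁻¹ mod 37: 73·36 ≡ 1 (mod 37), so 73⁻¹ ≡ 36.
m = 71 + 73·((12 − 71)·36 mod 37) = 71 + 73·22 = 1677.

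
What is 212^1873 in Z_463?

Using repeated squaring:
212^1 ≡ 212 (mod 463)
212^2 ≡ 212^2 = 44944 ≡ 33 (mod 463)
212^4 ≡ 33^2 = 1089 ≡ 163 (mod 463)
212^8 ≡ 163^2 = 26569 ≡ 178 (mod 463)
212^16 ≡ 178^2 = 31684 ≡ 200 (mod 463)
212^32 ≡ 200^2 = 40000 ≡ 182 (mod 463)
212^64 ≡ 182^2 = 33124 ≡ 251 (mod 463)
212^128 ≡ 251^2 = 63001 ≡ 33 (mod 463)
212^256 ≡ 33^2 = 1089 ≡ 163 (mod 463)
212^512 ≡ 163^2 = 26569 ≡ 178 (mod 463)
212^1024 ≡ 178^2 = 31684 ≡ 200 (mod 463)
212^1873 = 212^1024 · 212^512 · 212^256 · 212^64 · 212^16 · 212^1 ≡ 200 · 178 · 163 · 251 · 200 · 212 (mod 463).
Accumulate the product:
200 · 178 = 35600 ≡ 412
412 · 163 = 67156 ≡ 21
21 · 251 = 5271 ≡ 178
178 · 200 = 35600 ≡ 412
412 · 212 = 87344 ≡ 300

300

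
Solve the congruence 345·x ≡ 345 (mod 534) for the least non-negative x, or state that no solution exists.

1

gcd(345, 534) = 3, and 3 | 345, so solutions exist.
Divide through by 3: 115·x ≡ 115 (mod 178).
115⁻¹ ≡ 113 (mod 178).
x ≡ 113·115 ≡ 1 (mod 178).
The smallest non-negative solution is x = 1.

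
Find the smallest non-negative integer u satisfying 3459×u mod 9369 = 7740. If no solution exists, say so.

1473

gcd(3459, 9369) = 3, and 3 | 7740, so solutions exist.
Divide through by 3: 1153×u = 2580 (mod 3123).
1153⁻¹ ≡ 883 (mod 3123).
u ≡ 883×2580 ≡ 1473 (mod 3123).
The smallest non-negative solution is u = 1473.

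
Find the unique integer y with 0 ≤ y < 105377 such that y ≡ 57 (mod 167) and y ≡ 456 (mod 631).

52829

167⁻¹ mod 631: 167×597 ≡ 1 (mod 631), so 167⁻¹ ≡ 597.
y = 57 + 167×((456 − 57)×597 mod 631) = 57 + 167×316 = 52829.
Check: 52829 mod 167 = 57, 52829 mod 631 = 456. ✓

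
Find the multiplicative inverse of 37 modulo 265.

Apply the Euclidean algorithm and back-substitute:
265 = 7·37 + 6
37 = 6·6 + 1
6 = 6·1 + 0
gcd(37, 265) = 1, so the inverse exists.
Back-substitute for 1:
1 = 1·37 − 6·6
  = −6·265 + 43·37
So 37⁻¹ ≡ 43 (mod 265).

43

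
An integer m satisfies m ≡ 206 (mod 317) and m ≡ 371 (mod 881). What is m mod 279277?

22396

317⁻¹ mod 881: 317×214 ≡ 1 (mod 881), so 317⁻¹ ≡ 214.
m = 206 + 317×((371 − 206)×214 mod 881) = 206 + 317×70 = 22396.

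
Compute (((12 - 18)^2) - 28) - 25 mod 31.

12 - 18 = -6 ≡ 25 (mod 31)
(25)^2 ≡ 5 (mod 31)
5 - 28 = -23 ≡ 8 (mod 31)
8 - 25 = -17 ≡ 14 (mod 31)

14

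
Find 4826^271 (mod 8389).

By square-and-multiply:
271 in binary is 100001111, i.e. 271 = 256 + 8 + 4 + 2 + 1.
4826^1 ≡ 4826 (mod 8389)
4826^2 ≡ 4826^2 = 23290276 ≡ 2412 (mod 8389)
4826^4 ≡ 2412^2 = 5817744 ≡ 4167 (mod 8389)
4826^8 ≡ 4167^2 = 17363889 ≡ 7048 (mod 8389)
4826^16 ≡ 7048^2 = 49674304 ≡ 3035 (mod 8389)
4826^32 ≡ 3035^2 = 9211225 ≡ 103 (mod 8389)
4826^64 ≡ 103^2 = 10609 ≡ 2220 (mod 8389)
4826^128 ≡ 2220^2 = 4928400 ≡ 4057 (mod 8389)
4826^256 ≡ 4057^2 = 16459249 ≡ 31 (mod 8389)
4826^271 = 4826^256 × 4826^8 × 4826^4 × 4826^2 × 4826^1 ≡ 31 × 7048 × 4167 × 2412 × 4826 (mod 8389).
Accumulate the product:
31 × 7048 = 218488 ≡ 374
374 × 4167 = 1558458 ≡ 6493
6493 × 2412 = 15661116 ≡ 7242
7242 × 4826 = 34949892 ≡ 1318

1318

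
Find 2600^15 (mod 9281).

15 in binary is 1111, i.e. 15 = 8 + 4 + 2 + 1.
2600^1 ≡ 2600 (mod 9281)
2600^2 ≡ 2600^2 = 6760000 ≡ 3432 (mod 9281)
2600^4 ≡ 3432^2 = 11778624 ≡ 1035 (mod 9281)
2600^8 ≡ 1035^2 = 1071225 ≡ 3910 (mod 9281)
2600^15 = 2600^8 * 2600^4 * 2600^2 * 2600^1 ≡ 3910 * 1035 * 3432 * 2600 (mod 9281).
Accumulate the product:
3910 * 1035 = 4046850 ≡ 334
334 * 3432 = 1146288 ≡ 4725
4725 * 2600 = 12285000 ≡ 6237

6237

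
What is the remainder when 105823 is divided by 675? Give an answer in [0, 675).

105823 = 156×675 + 523, so 105823 ≡ 523 (mod 675).

523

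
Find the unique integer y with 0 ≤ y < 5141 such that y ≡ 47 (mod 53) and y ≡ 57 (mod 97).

736

53⁻¹ mod 97: 53*11 ≡ 1 (mod 97), so 53⁻¹ ≡ 11.
y = 47 + 53*((57 − 47)*11 mod 97) = 47 + 53*13 = 736.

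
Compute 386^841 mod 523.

463

841 in binary is 1101001001, i.e. 841 = 512 + 256 + 64 + 8 + 1.
386^1 ≡ 386 (mod 523)
386^2 ≡ 386^2 = 148996 ≡ 464 (mod 523)
386^4 ≡ 464^2 = 215296 ≡ 343 (mod 523)
386^8 ≡ 343^2 = 117649 ≡ 497 (mod 523)
386^16 ≡ 497^2 = 247009 ≡ 153 (mod 523)
386^32 ≡ 153^2 = 23409 ≡ 397 (mod 523)
386^64 ≡ 397^2 = 157609 ≡ 186 (mod 523)
386^128 ≡ 186^2 = 34596 ≡ 78 (mod 523)
386^256 ≡ 78^2 = 6084 ≡ 331 (mod 523)
386^512 ≡ 331^2 = 109561 ≡ 254 (mod 523)
386^841 = 386^512 * 386^256 * 386^64 * 386^8 * 386^1 ≡ 254 * 331 * 186 * 497 * 386 (mod 523).
Accumulate the product:
254 * 331 = 84074 ≡ 394
394 * 186 = 73284 ≡ 64
64 * 497 = 31808 ≡ 428
428 * 386 = 165208 ≡ 463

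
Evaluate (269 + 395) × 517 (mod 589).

490

269 + 395 = 664 ≡ 75 (mod 589)
75 × 517 = 38775 ≡ 490 (mod 589)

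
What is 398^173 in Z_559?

489

Compute successive squares:
173 in binary is 10101101, i.e. 173 = 128 + 32 + 8 + 4 + 1.
398^1 ≡ 398 (mod 559)
398^2 ≡ 398^2 = 158404 ≡ 207 (mod 559)
398^4 ≡ 207^2 = 42849 ≡ 365 (mod 559)
398^8 ≡ 365^2 = 133225 ≡ 183 (mod 559)
398^16 ≡ 183^2 = 33489 ≡ 508 (mod 559)
398^32 ≡ 508^2 = 258064 ≡ 365 (mod 559)
398^64 ≡ 365^2 = 133225 ≡ 183 (mod 559)
398^128 ≡ 183^2 = 33489 ≡ 508 (mod 559)
398^173 = 398^128 * 398^32 * 398^8 * 398^4 * 398^1 ≡ 508 * 365 * 183 * 365 * 398 (mod 559).
Accumulate the product:
508 * 365 = 185420 ≡ 391
391 * 183 = 71553 ≡ 1
1 * 365 = 365
365 * 398 = 145270 ≡ 489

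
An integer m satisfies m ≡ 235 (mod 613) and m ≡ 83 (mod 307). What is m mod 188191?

93411

613⁻¹ mod 307: 613·306 ≡ 1 (mod 307), so 613⁻¹ ≡ 306.
m = 235 + 613·((83 − 235)·306 mod 307) = 235 + 613·152 = 93411.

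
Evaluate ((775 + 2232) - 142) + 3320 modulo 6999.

775 + 2232 = 3007
3007 - 142 = 2865
2865 + 3320 = 6185

6185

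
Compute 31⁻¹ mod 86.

By the extended Euclidean algorithm:
86 = 2×31 + 24
31 = 1×24 + 7
24 = 3×7 + 3
7 = 2×3 + 1
3 = 3×1 + 0
gcd(31, 86) = 1, so the inverse exists.
Bézout: 1 = −9×86 + 25×31.
So 31⁻¹ ≡ 25 (mod 86).

25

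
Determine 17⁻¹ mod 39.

23

Run the extended Euclidean algorithm:
39 = 2*17 + 5
17 = 3*5 + 2
5 = 2*2 + 1
2 = 2*1 + 0
gcd(17, 39) = 1, so the inverse exists.
Back-substitute for 1:
1 = 1*5 − 2*2
  = −2*17 + 7*5
  = 7*39 − 16*17
So 17⁻¹ ≡ −16 ≡ 23 (mod 39).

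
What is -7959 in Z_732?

-7959 = -11·732 + 93, so -7959 ≡ 93 (mod 732).

93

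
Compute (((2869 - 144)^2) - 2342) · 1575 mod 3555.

945

2869 - 144 = 2725
(2725)^2 ≡ 2785 (mod 3555)
2785 - 2342 = 443
443 · 1575 = 697725 ≡ 945 (mod 3555)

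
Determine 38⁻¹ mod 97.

23

Run the extended Euclidean algorithm:
97 = 2·38 + 21
38 = 1·21 + 17
21 = 1·17 + 4
17 = 4·4 + 1
4 = 4·1 + 0
gcd(38, 97) = 1, so the inverse exists.
Bézout: 1 = −9·97 + 23·38.
So 38⁻¹ ≡ 23 (mod 97).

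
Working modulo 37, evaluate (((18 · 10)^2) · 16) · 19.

18 · 10 = 180 ≡ 32 (mod 37)
(32)^2 ≡ 25 (mod 37)
25 · 16 = 400 ≡ 30 (mod 37)
30 · 19 = 570 ≡ 15 (mod 37)

15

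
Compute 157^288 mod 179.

Compute successive squares:
288 in binary is 100100000, i.e. 288 = 256 + 32.
157^1 ≡ 157 (mod 179)
157^2 ≡ 157^2 = 24649 ≡ 126 (mod 179)
157^4 ≡ 126^2 = 15876 ≡ 124 (mod 179)
157^8 ≡ 124^2 = 15376 ≡ 161 (mod 179)
157^16 ≡ 161^2 = 25921 ≡ 145 (mod 179)
157^32 ≡ 145^2 = 21025 ≡ 82 (mod 179)
157^64 ≡ 82^2 = 6724 ≡ 101 (mod 179)
157^128 ≡ 101^2 = 10201 ≡ 177 (mod 179)
157^256 ≡ 177^2 = 31329 ≡ 4 (mod 179)
157^288 = 157^256 · 157^32 ≡ 4 · 82 (mod 179).
4 · 82 = 328 ≡ 149 (mod 179).

149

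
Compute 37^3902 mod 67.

29

Compute successive squares:
3902 in binary is 111100111110, i.e. 3902 = 2048 + 1024 + 512 + 256 + 32 + 16 + 8 + 4 + 2.
37^1 ≡ 37 (mod 67)
37^2 ≡ 37^2 = 1369 ≡ 29 (mod 67)
37^4 ≡ 29^2 = 841 ≡ 37 (mod 67)
37^8 ≡ 37^2 = 1369 ≡ 29 (mod 67)
37^16 ≡ 29^2 = 841 ≡ 37 (mod 67)
37^32 ≡ 37^2 = 1369 ≡ 29 (mod 67)
37^64 ≡ 29^2 = 841 ≡ 37 (mod 67)
37^128 ≡ 37^2 = 1369 ≡ 29 (mod 67)
37^256 ≡ 29^2 = 841 ≡ 37 (mod 67)
37^512 ≡ 37^2 = 1369 ≡ 29 (mod 67)
37^1024 ≡ 29^2 = 841 ≡ 37 (mod 67)
37^2048 ≡ 37^2 = 1369 ≡ 29 (mod 67)
37^3902 = 37^2048 · 37^1024 · 37^512 · 37^256 · 37^32 · 37^16 · 37^8 · 37^4 · 37^2 ≡ 29 · 37 · 29 · 37 · 29 · 37 · 29 · 37 · 29 (mod 67).
Accumulate the product:
29 · 37 = 1073 ≡ 1
1 · 29 = 29
29 · 37 = 1073 ≡ 1
1 · 29 = 29
29 · 37 = 1073 ≡ 1
1 · 29 = 29
29 · 37 = 1073 ≡ 1
1 · 29 = 29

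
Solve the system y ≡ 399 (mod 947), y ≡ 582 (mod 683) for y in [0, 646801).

947⁻¹ mod 683: 947×282 ≡ 1 (mod 683), so 947⁻¹ ≡ 282.
y = 399 + 947×((582 − 399)×282 mod 683) = 399 + 947×381 = 361206.
Check: 361206 mod 947 = 399, 361206 mod 683 = 582. ✓

361206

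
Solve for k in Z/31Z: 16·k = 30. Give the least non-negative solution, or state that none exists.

29

gcd(16, 31) = 1, so a unique solution mod 31 exists.
16⁻¹ ≡ 2 (mod 31).
k ≡ 2·30 ≡ 29 (mod 31).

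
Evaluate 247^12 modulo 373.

By square-and-multiply:
12 in binary is 1100, i.e. 12 = 8 + 4.
247^1 ≡ 247 (mod 373)
247^2 ≡ 247^2 = 61009 ≡ 210 (mod 373)
247^4 ≡ 210^2 = 44100 ≡ 86 (mod 373)
247^8 ≡ 86^2 = 7396 ≡ 309 (mod 373)
247^12 = 247^8 · 247^4 ≡ 309 · 86 (mod 373).
309 · 86 = 26574 ≡ 91 (mod 373).

91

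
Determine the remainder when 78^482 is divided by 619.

508

482 in binary is 111100010, i.e. 482 = 256 + 128 + 64 + 32 + 2.
78^1 ≡ 78 (mod 619)
78^2 ≡ 78^2 = 6084 ≡ 513 (mod 619)
78^4 ≡ 513^2 = 263169 ≡ 94 (mod 619)
78^8 ≡ 94^2 = 8836 ≡ 170 (mod 619)
78^16 ≡ 170^2 = 28900 ≡ 426 (mod 619)
78^32 ≡ 426^2 = 181476 ≡ 109 (mod 619)
78^64 ≡ 109^2 = 11881 ≡ 120 (mod 619)
78^128 ≡ 120^2 = 14400 ≡ 163 (mod 619)
78^256 ≡ 163^2 = 26569 ≡ 571 (mod 619)
78^482 = 78^256 × 78^128 × 78^64 × 78^32 × 78^2 ≡ 571 × 163 × 120 × 109 × 513 (mod 619).
Accumulate the product:
571 × 163 = 93073 ≡ 223
223 × 120 = 26760 ≡ 143
143 × 109 = 15587 ≡ 112
112 × 513 = 57456 ≡ 508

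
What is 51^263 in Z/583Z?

51^1 ≡ 51 (mod 583)
51^2 ≡ 51^2 = 2601 ≡ 269 (mod 583)
51^4 ≡ 269^2 = 72361 ≡ 69 (mod 583)
51^8 ≡ 69^2 = 4761 ≡ 97 (mod 583)
51^16 ≡ 97^2 = 9409 ≡ 81 (mod 583)
51^32 ≡ 81^2 = 6561 ≡ 148 (mod 583)
51^64 ≡ 148^2 = 21904 ≡ 333 (mod 583)
51^128 ≡ 333^2 = 110889 ≡ 119 (mod 583)
51^256 ≡ 119^2 = 14161 ≡ 169 (mod 583)
51^263 = 51^256 · 51^4 · 51^2 · 51^1 ≡ 169 · 69 · 269 · 51 (mod 583).
Accumulate the product:
169 · 69 = 11661 ≡ 1
1 · 269 = 269
269 · 51 = 13719 ≡ 310

310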